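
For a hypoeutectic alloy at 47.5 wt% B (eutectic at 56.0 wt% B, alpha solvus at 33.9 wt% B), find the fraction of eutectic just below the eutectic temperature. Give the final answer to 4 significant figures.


f_primary = (C_e - C0) / (C_e - C_alpha_max)
f_primary = (56.0 - 47.5) / (56.0 - 33.9)
f_primary = 0.384615
f_eutectic = 1 - 0.384615 = 0.6154


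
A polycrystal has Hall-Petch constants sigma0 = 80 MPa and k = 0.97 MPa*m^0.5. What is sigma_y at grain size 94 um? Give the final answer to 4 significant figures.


sigma_y = sigma0 + k / sqrt(d)
d = 94 um = 9.4e-05 m
sigma_y = 80 + 0.97 / sqrt(9.4e-05)
sigma_y = 180 MPa


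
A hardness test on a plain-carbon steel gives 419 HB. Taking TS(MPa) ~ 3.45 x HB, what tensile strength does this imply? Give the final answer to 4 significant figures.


TS (MPa) = 3.45 * HB
TS = 3.45 * 419
TS = 1446 MPa


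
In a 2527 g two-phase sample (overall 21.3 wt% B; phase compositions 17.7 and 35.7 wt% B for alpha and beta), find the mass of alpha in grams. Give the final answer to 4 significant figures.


f_alpha = (C_beta - C0) / (C_beta - C_alpha)
f_alpha = (35.7 - 21.3) / (35.7 - 17.7) = 0.8
m_alpha = f_alpha * m_total = 0.8 * 2527 = 2022 g


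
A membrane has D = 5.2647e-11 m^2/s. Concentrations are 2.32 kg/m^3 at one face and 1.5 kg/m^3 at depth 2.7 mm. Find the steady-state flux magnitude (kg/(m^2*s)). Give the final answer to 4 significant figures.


J = -D * (dC/dx) = D * (C1 - C2) / dx
J = 5.2647e-11 * (2.32 - 1.5) / 2.7e-03
J = 1.599e-08 kg/(m^2*s)


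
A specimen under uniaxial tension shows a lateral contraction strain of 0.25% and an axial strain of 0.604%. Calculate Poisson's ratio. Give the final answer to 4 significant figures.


nu = -epsilon_lat / epsilon_axial
Lateral strain is contraction (negative), so using magnitudes:
nu = 0.25 / 0.604
nu = 0.4139


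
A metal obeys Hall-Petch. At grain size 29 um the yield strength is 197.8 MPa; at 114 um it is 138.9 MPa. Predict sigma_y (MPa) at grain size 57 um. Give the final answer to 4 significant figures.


sigma_y = sigma0 + k / sqrt(d)
1/sqrt(d1) = 1/sqrt(2.9e-05) = 185.695;  1/sqrt(d2) = 93.6586
k = (sigma1 - sigma2) / (1/sqrt(d1) - 1/sqrt(d2)) = (197.8 - 138.9) / (185.695 - 93.6586) = 0.639962 MPa*m^0.5
sigma0 = sigma1 - k/sqrt(d1) = 197.8 - 0.639962*185.695 = 78.9621 MPa
sigma_y(d3) = 78.9621 + 0.639962 / sqrt(5.7e-05) = 163.7 MPa


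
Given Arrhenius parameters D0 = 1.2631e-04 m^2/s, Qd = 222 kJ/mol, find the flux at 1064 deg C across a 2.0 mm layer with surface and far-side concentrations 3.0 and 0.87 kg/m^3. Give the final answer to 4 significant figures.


Step 1: D = D0 * exp(-Qd/(R*T))
T = 1064 + 273.15 = 1337.15 K
D = 1.2631e-04 * exp(-222e3 / (8.314 * 1337.15)) = 2.68461e-13 m^2/s
Step 2: J = D * (C1 - C2) / dx
J = 2.68461e-13 * (3.0 - 0.87) / 2e-03
J = 2.859e-10 kg/(m^2*s)


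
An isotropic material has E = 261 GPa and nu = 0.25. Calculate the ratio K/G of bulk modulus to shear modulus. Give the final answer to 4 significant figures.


G = E / (2*(1+nu))
G = 261 / (2*(1+0.25)) = 104.4 GPa
K = E / (3*(1-2*nu))
K = 261 / (3*(1-2*0.25)) = 174 GPa
K/G = 174 / 104.4 = 1.667


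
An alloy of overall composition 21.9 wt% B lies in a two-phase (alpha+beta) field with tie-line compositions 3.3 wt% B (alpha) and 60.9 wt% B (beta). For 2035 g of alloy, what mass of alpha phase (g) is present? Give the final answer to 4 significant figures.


f_alpha = (C_beta - C0) / (C_beta - C_alpha)
f_alpha = (60.9 - 21.9) / (60.9 - 3.3) = 0.677083
m_alpha = f_alpha * m_total = 0.677083 * 2035 = 1378 g


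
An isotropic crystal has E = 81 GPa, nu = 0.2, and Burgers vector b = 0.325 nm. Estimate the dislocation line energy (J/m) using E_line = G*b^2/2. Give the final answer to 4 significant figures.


Step 1: G = E / (2*(1+nu))
G = 81 / (2*(1+0.2)) = 33.75 GPa = 3.375e+10 Pa
Step 2: E_line = G*b^2/2
b = 0.325 nm = 3.25e-10 m
E_line = 0.5 * 3.375e+10 * (3.25e-10)^2 = 1.782e-09 J/m


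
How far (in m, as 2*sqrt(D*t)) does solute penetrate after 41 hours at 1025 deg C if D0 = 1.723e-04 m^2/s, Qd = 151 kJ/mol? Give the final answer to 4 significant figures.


Step 1: D = D0 * exp(-Qd/(R*T))
T = 1298.15 K
D = 1.723e-04 * exp(-151e3 / (8.314 * 1298.15)) = 1.44599e-10 m^2/s
Step 2: L = 2*sqrt(D*t)
t = 41 h = 147600 s
L = 2*sqrt(1.44599e-10 * 147600) = 9.24e-03 m


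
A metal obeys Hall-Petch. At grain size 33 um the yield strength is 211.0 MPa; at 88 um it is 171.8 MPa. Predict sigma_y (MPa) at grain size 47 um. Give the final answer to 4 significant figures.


sigma_y = sigma0 + k / sqrt(d)
1/sqrt(d1) = 1/sqrt(3.3e-05) = 174.078;  1/sqrt(d2) = 106.6
k = (sigma1 - sigma2) / (1/sqrt(d1) - 1/sqrt(d2)) = (211.0 - 171.8) / (174.078 - 106.6) = 0.580936 MPa*m^0.5
sigma0 = sigma1 - k/sqrt(d1) = 211.0 - 0.580936*174.078 = 109.872 MPa
sigma_y(d3) = 109.872 + 0.580936 / sqrt(4.7e-05) = 194.6 MPa


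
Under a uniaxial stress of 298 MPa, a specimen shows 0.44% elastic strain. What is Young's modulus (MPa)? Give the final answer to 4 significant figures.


E = sigma / epsilon
epsilon = 0.44% = 4.4e-03
E = 298 / 4.4e-03
E = 67730 MPa


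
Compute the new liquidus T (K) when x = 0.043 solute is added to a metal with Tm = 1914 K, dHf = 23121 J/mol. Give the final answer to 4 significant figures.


dT = R*Tm^2*x / dHf
dT = 8.314 * 1914^2 * 0.043 / 23121
dT = 56.6442 K
T_new = 1914 - 56.6442 = 1857 K


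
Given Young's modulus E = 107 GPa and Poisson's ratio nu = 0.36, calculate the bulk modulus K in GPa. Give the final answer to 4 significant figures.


K = E / (3*(1-2*nu))
K = 107 / (3*(1-2*0.36))
K = 127.4 GPa


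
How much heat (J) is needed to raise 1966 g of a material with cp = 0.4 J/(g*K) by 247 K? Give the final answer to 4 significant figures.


Q = m * cp * dT
Q = 1966 * 0.4 * 247
Q = 194200 J


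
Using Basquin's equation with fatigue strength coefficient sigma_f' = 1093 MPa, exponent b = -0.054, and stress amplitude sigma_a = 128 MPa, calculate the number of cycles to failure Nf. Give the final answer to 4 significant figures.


sigma_a = sigma_f' * (2*Nf)^b
2*Nf = (sigma_a / sigma_f')^(1/b)
2*Nf = (128 / 1093)^(1/-0.054)
2*Nf = 1.77148e+17
Nf = 8.857e+16 cycles


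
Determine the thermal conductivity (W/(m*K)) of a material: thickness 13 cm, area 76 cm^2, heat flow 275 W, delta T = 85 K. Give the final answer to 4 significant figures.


k = Q*L / (A*dT)
L = 0.13 m, A = 7.6e-03 m^2
k = 275 * 0.13 / (7.6e-03 * 85)
k = 55.34 W/(m*K)


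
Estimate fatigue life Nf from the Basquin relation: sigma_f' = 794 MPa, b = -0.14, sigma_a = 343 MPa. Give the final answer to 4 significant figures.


sigma_a = sigma_f' * (2*Nf)^b
2*Nf = (sigma_a / sigma_f')^(1/b)
2*Nf = (343 / 794)^(1/-0.14)
2*Nf = 401.569
Nf = 200.8 cycles


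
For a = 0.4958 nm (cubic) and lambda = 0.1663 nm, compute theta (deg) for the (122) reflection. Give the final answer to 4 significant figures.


d = a / sqrt(h^2+k^2+l^2)
d = 0.4958 / sqrt(9) = 0.165267 nm
lambda = 2*d*sin(theta)  =>  sin(theta) = lambda / (2*d)
sin(theta) = 0.1663 / (2 * 0.165267) = 0.503126
theta = 30.21 deg


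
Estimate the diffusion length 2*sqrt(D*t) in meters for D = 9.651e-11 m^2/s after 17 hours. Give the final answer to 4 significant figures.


t = 17 hr = 61200 s
Diffusion length = 2*sqrt(D*t)
= 2*sqrt(9.651e-11 * 61200)
= 4.861e-03 m


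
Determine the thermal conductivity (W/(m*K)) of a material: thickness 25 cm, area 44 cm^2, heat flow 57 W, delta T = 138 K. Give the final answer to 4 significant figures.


k = Q*L / (A*dT)
L = 0.25 m, A = 4.4e-03 m^2
k = 57 * 0.25 / (4.4e-03 * 138)
k = 23.47 W/(m*K)


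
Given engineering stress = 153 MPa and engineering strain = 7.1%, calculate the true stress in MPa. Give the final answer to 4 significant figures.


sigma_true = sigma_eng * (1 + epsilon_eng)
sigma_true = 153 * (1 + 0.071)
sigma_true = 163.9 MPa


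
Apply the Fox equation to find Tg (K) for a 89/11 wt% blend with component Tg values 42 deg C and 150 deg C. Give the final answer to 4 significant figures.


1/Tg = w1/Tg1 + w2/Tg2 (in Kelvin)
Tg1 = 315.15 K, Tg2 = 423.15 K
1/Tg = 0.89/315.15 + 0.11/423.15
Tg = 324.3 K


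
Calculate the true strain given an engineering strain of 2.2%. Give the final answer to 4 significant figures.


epsilon_true = ln(1 + epsilon_eng)
epsilon_true = ln(1 + 0.022)
epsilon_true = 0.02176


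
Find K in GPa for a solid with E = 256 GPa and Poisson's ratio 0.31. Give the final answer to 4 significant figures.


K = E / (3*(1-2*nu))
K = 256 / (3*(1-2*0.31))
K = 224.6 GPa


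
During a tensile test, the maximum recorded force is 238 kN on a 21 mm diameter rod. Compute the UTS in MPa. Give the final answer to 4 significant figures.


A0 = pi*(d/2)^2 = pi*(21/2)^2 = 346.361 mm^2
UTS = F_max / A0 = 238*1000 / 346.361
UTS = 687.1 MPa


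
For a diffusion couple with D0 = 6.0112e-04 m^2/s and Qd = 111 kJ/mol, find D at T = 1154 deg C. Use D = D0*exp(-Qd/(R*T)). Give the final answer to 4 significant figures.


D = D0 * exp(-Qd / (R*T))
T = 1427.15 K
D = 6.0112e-04 * exp(-111e3 / (8.314 * 1427.15))
D = 5.202e-08 m^2/s


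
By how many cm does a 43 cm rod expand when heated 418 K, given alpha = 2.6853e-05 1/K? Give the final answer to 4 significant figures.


dL = L0 * alpha * dT
dL = 43 * 2.6853e-05 * 418
dL = 0.4827 cm


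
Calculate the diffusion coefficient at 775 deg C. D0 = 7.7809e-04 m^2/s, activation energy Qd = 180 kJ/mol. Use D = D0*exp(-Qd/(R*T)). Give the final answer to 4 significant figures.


D = D0 * exp(-Qd / (R*T))
T = 1048.15 K
D = 7.7809e-04 * exp(-180e3 / (8.314 * 1048.15))
D = 8.325e-13 m^2/s


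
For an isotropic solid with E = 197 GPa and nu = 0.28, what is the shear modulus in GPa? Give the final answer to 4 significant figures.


G = E / (2*(1+nu))
G = 197 / (2*(1+0.28))
G = 76.95 GPa


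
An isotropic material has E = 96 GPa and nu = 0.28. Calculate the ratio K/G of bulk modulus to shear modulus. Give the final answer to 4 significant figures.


G = E / (2*(1+nu))
G = 96 / (2*(1+0.28)) = 37.5 GPa
K = E / (3*(1-2*nu))
K = 96 / (3*(1-2*0.28)) = 72.7273 GPa
K/G = 72.7273 / 37.5 = 1.939


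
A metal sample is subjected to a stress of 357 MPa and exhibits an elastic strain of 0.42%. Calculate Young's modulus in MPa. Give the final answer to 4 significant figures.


E = sigma / epsilon
epsilon = 0.42% = 4.2e-03
E = 357 / 4.2e-03
E = 85000 MPa


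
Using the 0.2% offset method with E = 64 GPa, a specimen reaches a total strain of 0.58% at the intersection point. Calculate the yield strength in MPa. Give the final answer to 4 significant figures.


Offset strain = 0.002
Elastic strain at yield = total_strain - offset = 5.8e-03 - 0.002 = 3.8e-03
sigma_y = E * elastic_strain = 64000 * 3.8e-03
sigma_y = 243.2 MPa


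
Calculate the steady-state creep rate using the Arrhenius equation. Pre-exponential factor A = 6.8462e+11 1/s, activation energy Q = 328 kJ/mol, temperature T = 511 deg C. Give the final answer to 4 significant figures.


rate = A * exp(-Q / (R*T))
T = 511 + 273.15 = 784.15 K
rate = 6.8462e+11 * exp(-328e3 / (8.314 * 784.15))
rate = 9.673e-11 1/s


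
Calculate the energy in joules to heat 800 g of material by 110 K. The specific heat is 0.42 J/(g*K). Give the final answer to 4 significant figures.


Q = m * cp * dT
Q = 800 * 0.42 * 110
Q = 36960 J


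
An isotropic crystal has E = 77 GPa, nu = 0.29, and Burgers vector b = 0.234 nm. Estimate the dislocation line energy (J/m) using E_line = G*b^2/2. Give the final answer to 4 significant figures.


Step 1: G = E / (2*(1+nu))
G = 77 / (2*(1+0.29)) = 29.845 GPa = 2.9845e+10 Pa
Step 2: E_line = G*b^2/2
b = 0.234 nm = 2.34e-10 m
E_line = 0.5 * 2.9845e+10 * (2.34e-10)^2 = 8.171e-10 J/m


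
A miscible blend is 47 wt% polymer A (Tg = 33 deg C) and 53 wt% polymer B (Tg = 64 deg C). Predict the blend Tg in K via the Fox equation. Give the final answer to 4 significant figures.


1/Tg = w1/Tg1 + w2/Tg2 (in Kelvin)
Tg1 = 306.15 K, Tg2 = 337.15 K
1/Tg = 0.47/306.15 + 0.53/337.15
Tg = 321.8 K


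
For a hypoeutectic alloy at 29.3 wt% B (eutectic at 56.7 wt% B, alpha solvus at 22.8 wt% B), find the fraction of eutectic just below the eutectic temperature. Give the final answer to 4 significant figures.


f_primary = (C_e - C0) / (C_e - C_alpha_max)
f_primary = (56.7 - 29.3) / (56.7 - 22.8)
f_primary = 0.80826
f_eutectic = 1 - 0.80826 = 0.1917


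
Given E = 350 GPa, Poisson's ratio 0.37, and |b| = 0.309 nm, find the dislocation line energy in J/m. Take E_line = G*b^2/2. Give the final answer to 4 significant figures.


Step 1: G = E / (2*(1+nu))
G = 350 / (2*(1+0.37)) = 127.737 GPa = 1.27737e+11 Pa
Step 2: E_line = G*b^2/2
b = 0.309 nm = 3.09e-10 m
E_line = 0.5 * 1.27737e+11 * (3.09e-10)^2 = 6.098e-09 J/m


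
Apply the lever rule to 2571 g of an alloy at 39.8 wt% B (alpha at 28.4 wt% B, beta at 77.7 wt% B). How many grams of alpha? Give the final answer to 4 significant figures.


f_alpha = (C_beta - C0) / (C_beta - C_alpha)
f_alpha = (77.7 - 39.8) / (77.7 - 28.4) = 0.768763
m_alpha = f_alpha * m_total = 0.768763 * 2571 = 1976 g


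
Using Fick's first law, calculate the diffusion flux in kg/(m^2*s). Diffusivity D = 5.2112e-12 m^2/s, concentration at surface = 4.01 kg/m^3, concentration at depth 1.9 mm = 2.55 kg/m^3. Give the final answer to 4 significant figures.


J = -D * (dC/dx) = D * (C1 - C2) / dx
J = 5.2112e-12 * (4.01 - 2.55) / 1.9e-03
J = 4.004e-09 kg/(m^2*s)


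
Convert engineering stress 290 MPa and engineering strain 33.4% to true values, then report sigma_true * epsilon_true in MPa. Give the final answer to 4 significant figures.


sigma_true = sigma_eng * (1 + epsilon_eng)
sigma_true = 290 * (1 + 0.334) = 386.86 MPa
epsilon_true = ln(1 + epsilon_eng)
epsilon_true = ln(1 + 0.334) = 0.288182
sigma_true * epsilon_true = 386.86 * 0.288182 = 111.5 MPa


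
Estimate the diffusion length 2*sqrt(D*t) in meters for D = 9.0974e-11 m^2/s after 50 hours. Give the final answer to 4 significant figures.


t = 50 hr = 180000 s
Diffusion length = 2*sqrt(D*t)
= 2*sqrt(9.0974e-11 * 180000)
= 8.093e-03 m


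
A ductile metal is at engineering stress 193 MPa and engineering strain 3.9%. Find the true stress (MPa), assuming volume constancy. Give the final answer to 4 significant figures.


sigma_true = sigma_eng * (1 + epsilon_eng)
sigma_true = 193 * (1 + 0.039)
sigma_true = 200.5 MPa


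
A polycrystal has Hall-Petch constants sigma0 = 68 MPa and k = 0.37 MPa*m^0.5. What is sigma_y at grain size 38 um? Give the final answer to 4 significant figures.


sigma_y = sigma0 + k / sqrt(d)
d = 38 um = 3.8e-05 m
sigma_y = 68 + 0.37 / sqrt(3.8e-05)
sigma_y = 128 MPa


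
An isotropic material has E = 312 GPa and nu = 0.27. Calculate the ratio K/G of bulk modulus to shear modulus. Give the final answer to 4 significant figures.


G = E / (2*(1+nu))
G = 312 / (2*(1+0.27)) = 122.835 GPa
K = E / (3*(1-2*nu))
K = 312 / (3*(1-2*0.27)) = 226.087 GPa
K/G = 226.087 / 122.835 = 1.841


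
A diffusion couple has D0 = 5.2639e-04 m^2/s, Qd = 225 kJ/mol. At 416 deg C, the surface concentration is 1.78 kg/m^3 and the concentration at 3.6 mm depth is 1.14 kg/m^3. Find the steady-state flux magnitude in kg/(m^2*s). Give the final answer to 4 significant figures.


Step 1: D = D0 * exp(-Qd/(R*T))
T = 416 + 273.15 = 689.15 K
D = 5.2639e-04 * exp(-225e3 / (8.314 * 689.15)) = 4.64139e-21 m^2/s
Step 2: J = D * (C1 - C2) / dx
J = 4.64139e-21 * (1.78 - 1.14) / 3.6e-03
J = 8.251e-19 kg/(m^2*s)


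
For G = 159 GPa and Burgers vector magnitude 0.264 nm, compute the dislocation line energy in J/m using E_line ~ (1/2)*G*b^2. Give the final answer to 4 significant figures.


E = G*b^2/2
b = 0.264 nm = 2.64e-10 m
G = 159 GPa = 1.59e+11 Pa
E = 0.5 * 1.59e+11 * (2.64e-10)^2
E = 5.541e-09 J/m


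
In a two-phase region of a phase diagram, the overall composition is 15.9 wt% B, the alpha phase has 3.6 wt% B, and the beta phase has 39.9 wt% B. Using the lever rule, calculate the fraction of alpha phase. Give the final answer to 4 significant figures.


f_alpha = (C_beta - C0) / (C_beta - C_alpha)
f_alpha = (39.9 - 15.9) / (39.9 - 3.6)
f_alpha = 0.6612


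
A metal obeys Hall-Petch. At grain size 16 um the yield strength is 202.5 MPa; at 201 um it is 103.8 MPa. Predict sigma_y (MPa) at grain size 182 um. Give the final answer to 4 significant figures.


sigma_y = sigma0 + k / sqrt(d)
1/sqrt(d1) = 1/sqrt(1.6e-05) = 250;  1/sqrt(d2) = 70.5346
k = (sigma1 - sigma2) / (1/sqrt(d1) - 1/sqrt(d2)) = (202.5 - 103.8) / (250 - 70.5346) = 0.549967 MPa*m^0.5
sigma0 = sigma1 - k/sqrt(d1) = 202.5 - 0.549967*250 = 65.0083 MPa
sigma_y(d3) = 65.0083 + 0.549967 / sqrt(1.82e-04) = 105.8 MPa


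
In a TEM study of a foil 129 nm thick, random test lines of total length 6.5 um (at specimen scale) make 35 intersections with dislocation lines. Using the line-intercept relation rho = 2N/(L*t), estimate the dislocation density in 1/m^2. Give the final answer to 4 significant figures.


rho = 2N / (L * t)
L = 6.5 um = 6.5e-06 m, t = 129 nm = 1.29e-07 m
rho = 2 * 35 / (6.5e-06 * 1.29e-07)
rho = 8.348e+13 1/m^2


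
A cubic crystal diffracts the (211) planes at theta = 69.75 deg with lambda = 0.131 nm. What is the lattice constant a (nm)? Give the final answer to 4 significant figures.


d = lambda / (2*sin(theta))
d = 0.131 / (2*sin(69.75 deg))
d = 0.0698152 nm
a = d * sqrt(h^2+k^2+l^2) = 0.0698152 * sqrt(6)
a = 0.171 nm


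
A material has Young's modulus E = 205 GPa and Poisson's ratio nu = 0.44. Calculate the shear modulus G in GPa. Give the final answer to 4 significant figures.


G = E / (2*(1+nu))
G = 205 / (2*(1+0.44))
G = 71.18 GPa


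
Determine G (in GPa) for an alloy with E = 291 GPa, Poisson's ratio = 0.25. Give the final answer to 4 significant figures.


G = E / (2*(1+nu))
G = 291 / (2*(1+0.25))
G = 116.4 GPa


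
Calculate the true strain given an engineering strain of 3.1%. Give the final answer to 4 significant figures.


epsilon_true = ln(1 + epsilon_eng)
epsilon_true = ln(1 + 0.031)
epsilon_true = 0.03053


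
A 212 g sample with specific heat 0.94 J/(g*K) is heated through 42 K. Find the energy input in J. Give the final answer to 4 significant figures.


Q = m * cp * dT
Q = 212 * 0.94 * 42
Q = 8370 J


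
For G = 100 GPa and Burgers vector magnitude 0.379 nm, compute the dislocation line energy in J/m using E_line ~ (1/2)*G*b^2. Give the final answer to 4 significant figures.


E = G*b^2/2
b = 0.379 nm = 3.79e-10 m
G = 100 GPa = 1e+11 Pa
E = 0.5 * 1e+11 * (3.79e-10)^2
E = 7.182e-09 J/m


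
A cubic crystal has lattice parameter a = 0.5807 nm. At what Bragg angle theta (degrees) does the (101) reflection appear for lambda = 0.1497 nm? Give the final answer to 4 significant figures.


d = a / sqrt(h^2+k^2+l^2)
d = 0.5807 / sqrt(2) = 0.410617 nm
lambda = 2*d*sin(theta)  =>  sin(theta) = lambda / (2*d)
sin(theta) = 0.1497 / (2 * 0.410617) = 0.182287
theta = 10.5 deg


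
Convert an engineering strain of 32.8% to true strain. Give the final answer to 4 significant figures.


epsilon_true = ln(1 + epsilon_eng)
epsilon_true = ln(1 + 0.328)
epsilon_true = 0.2837


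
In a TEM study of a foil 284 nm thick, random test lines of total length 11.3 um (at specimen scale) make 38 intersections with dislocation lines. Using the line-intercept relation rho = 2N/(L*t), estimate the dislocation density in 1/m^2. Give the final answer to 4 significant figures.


rho = 2N / (L * t)
L = 11.3 um = 1.13e-05 m, t = 284 nm = 2.84e-07 m
rho = 2 * 38 / (1.13e-05 * 2.84e-07)
rho = 2.368e+13 1/m^2


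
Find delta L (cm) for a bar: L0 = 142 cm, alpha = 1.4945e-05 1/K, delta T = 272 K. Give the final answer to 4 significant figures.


dL = L0 * alpha * dT
dL = 142 * 1.4945e-05 * 272
dL = 0.5772 cm


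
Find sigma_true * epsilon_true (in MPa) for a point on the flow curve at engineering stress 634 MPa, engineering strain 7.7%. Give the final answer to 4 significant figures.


sigma_true = sigma_eng * (1 + epsilon_eng)
sigma_true = 634 * (1 + 0.077) = 682.818 MPa
epsilon_true = ln(1 + epsilon_eng)
epsilon_true = ln(1 + 0.077) = 0.0741794
sigma_true * epsilon_true = 682.818 * 0.0741794 = 50.65 MPa


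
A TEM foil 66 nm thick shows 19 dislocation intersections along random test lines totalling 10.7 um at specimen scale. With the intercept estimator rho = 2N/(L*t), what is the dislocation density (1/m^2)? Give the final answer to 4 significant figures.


rho = 2N / (L * t)
L = 10.7 um = 1.07e-05 m, t = 66 nm = 6.6e-08 m
rho = 2 * 19 / (1.07e-05 * 6.6e-08)
rho = 5.381e+13 1/m^2


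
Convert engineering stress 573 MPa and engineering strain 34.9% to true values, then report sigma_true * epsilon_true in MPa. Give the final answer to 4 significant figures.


sigma_true = sigma_eng * (1 + epsilon_eng)
sigma_true = 573 * (1 + 0.349) = 772.977 MPa
epsilon_true = ln(1 + epsilon_eng)
epsilon_true = ln(1 + 0.349) = 0.299364
sigma_true * epsilon_true = 772.977 * 0.299364 = 231.4 MPa


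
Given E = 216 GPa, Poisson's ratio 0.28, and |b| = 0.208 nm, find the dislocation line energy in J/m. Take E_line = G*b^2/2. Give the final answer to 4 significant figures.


Step 1: G = E / (2*(1+nu))
G = 216 / (2*(1+0.28)) = 84.375 GPa = 8.4375e+10 Pa
Step 2: E_line = G*b^2/2
b = 0.208 nm = 2.08e-10 m
E_line = 0.5 * 8.4375e+10 * (2.08e-10)^2 = 1.825e-09 J/m


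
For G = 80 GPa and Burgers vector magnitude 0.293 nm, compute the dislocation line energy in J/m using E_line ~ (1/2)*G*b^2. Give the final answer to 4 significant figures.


E = G*b^2/2
b = 0.293 nm = 2.93e-10 m
G = 80 GPa = 8e+10 Pa
E = 0.5 * 8e+10 * (2.93e-10)^2
E = 3.434e-09 J/m


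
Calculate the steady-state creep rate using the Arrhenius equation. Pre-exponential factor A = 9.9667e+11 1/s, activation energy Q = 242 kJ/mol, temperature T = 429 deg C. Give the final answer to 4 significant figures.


rate = A * exp(-Q / (R*T))
T = 429 + 273.15 = 702.15 K
rate = 9.9667e+11 * exp(-242e3 / (8.314 * 702.15))
rate = 9.884e-07 1/s


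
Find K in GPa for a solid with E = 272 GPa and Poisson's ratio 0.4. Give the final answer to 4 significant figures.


K = E / (3*(1-2*nu))
K = 272 / (3*(1-2*0.4))
K = 453.3 GPa


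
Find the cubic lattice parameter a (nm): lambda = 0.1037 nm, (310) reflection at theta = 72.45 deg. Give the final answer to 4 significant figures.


d = lambda / (2*sin(theta))
d = 0.1037 / (2*sin(72.45 deg))
d = 0.0543812 nm
a = d * sqrt(h^2+k^2+l^2) = 0.0543812 * sqrt(10)
a = 0.172 nm


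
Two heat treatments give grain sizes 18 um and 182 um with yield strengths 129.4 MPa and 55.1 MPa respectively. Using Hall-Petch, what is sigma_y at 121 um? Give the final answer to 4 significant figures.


sigma_y = sigma0 + k / sqrt(d)
1/sqrt(d1) = 1/sqrt(1.8e-05) = 235.702;  1/sqrt(d2) = 74.1249
k = (sigma1 - sigma2) / (1/sqrt(d1) - 1/sqrt(d2)) = (129.4 - 55.1) / (235.702 - 74.1249) = 0.459842 MPa*m^0.5
sigma0 = sigma1 - k/sqrt(d1) = 129.4 - 0.459842*235.702 = 21.0143 MPa
sigma_y(d3) = 21.0143 + 0.459842 / sqrt(1.21e-04) = 62.82 MPa


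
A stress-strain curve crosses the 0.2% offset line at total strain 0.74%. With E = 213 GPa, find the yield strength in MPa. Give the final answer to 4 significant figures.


Offset strain = 0.002
Elastic strain at yield = total_strain - offset = 7.4e-03 - 0.002 = 5.4e-03
sigma_y = E * elastic_strain = 213000 * 5.4e-03
sigma_y = 1150 MPa


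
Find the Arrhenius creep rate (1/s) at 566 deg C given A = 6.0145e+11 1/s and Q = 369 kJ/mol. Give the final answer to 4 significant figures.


rate = A * exp(-Q / (R*T))
T = 566 + 273.15 = 839.15 K
rate = 6.0145e+11 * exp(-369e3 / (8.314 * 839.15))
rate = 6.445e-12 1/s


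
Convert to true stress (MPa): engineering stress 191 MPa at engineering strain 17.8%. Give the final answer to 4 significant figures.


sigma_true = sigma_eng * (1 + epsilon_eng)
sigma_true = 191 * (1 + 0.178)
sigma_true = 225 MPa


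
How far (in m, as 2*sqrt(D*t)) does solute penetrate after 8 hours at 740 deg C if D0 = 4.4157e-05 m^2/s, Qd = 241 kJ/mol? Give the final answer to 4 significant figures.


Step 1: D = D0 * exp(-Qd/(R*T))
T = 1013.15 K
D = 4.4157e-05 * exp(-241e3 / (8.314 * 1013.15)) = 1.65727e-17 m^2/s
Step 2: L = 2*sqrt(D*t)
t = 8 h = 28800 s
L = 2*sqrt(1.65727e-17 * 28800) = 1.382e-06 m


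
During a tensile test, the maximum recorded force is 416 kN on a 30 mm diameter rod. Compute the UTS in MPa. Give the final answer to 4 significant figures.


A0 = pi*(d/2)^2 = pi*(30/2)^2 = 706.858 mm^2
UTS = F_max / A0 = 416*1000 / 706.858
UTS = 588.5 MPa


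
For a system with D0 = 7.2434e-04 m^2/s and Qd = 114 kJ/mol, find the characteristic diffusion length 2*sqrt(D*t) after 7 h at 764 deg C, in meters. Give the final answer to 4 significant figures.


Step 1: D = D0 * exp(-Qd/(R*T))
T = 1037.15 K
D = 7.2434e-04 * exp(-114e3 / (8.314 * 1037.15)) = 1.31305e-09 m^2/s
Step 2: L = 2*sqrt(D*t)
t = 7 h = 25200 s
L = 2*sqrt(1.31305e-09 * 25200) = 0.0115 m


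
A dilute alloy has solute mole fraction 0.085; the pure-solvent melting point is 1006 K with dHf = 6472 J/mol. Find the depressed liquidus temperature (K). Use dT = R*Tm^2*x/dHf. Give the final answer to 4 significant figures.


dT = R*Tm^2*x / dHf
dT = 8.314 * 1006^2 * 0.085 / 6472
dT = 110.506 K
T_new = 1006 - 110.506 = 895.5 K


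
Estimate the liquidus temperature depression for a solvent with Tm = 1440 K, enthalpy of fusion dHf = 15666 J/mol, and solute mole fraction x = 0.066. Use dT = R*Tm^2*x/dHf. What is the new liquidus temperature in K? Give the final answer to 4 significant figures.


dT = R*Tm^2*x / dHf
dT = 8.314 * 1440^2 * 0.066 / 15666
dT = 72.6308 K
T_new = 1440 - 72.6308 = 1367 K


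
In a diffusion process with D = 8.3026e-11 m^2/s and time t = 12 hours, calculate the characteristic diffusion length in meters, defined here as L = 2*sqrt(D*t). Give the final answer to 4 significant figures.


t = 12 hr = 43200 s
Diffusion length = 2*sqrt(D*t)
= 2*sqrt(8.3026e-11 * 43200)
= 3.788e-03 m


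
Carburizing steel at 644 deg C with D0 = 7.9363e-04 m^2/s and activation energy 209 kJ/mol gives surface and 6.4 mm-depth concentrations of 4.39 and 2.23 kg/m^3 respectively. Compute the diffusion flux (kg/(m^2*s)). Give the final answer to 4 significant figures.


Step 1: D = D0 * exp(-Qd/(R*T))
T = 644 + 273.15 = 917.15 K
D = 7.9363e-04 * exp(-209e3 / (8.314 * 917.15)) = 9.90755e-16 m^2/s
Step 2: J = D * (C1 - C2) / dx
J = 9.90755e-16 * (4.39 - 2.23) / 6.4e-03
J = 3.344e-13 kg/(m^2*s)


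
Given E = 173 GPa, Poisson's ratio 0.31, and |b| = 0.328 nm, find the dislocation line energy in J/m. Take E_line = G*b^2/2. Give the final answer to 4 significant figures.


Step 1: G = E / (2*(1+nu))
G = 173 / (2*(1+0.31)) = 66.0305 GPa = 6.60305e+10 Pa
Step 2: E_line = G*b^2/2
b = 0.328 nm = 3.28e-10 m
E_line = 0.5 * 6.60305e+10 * (3.28e-10)^2 = 3.552e-09 J/m


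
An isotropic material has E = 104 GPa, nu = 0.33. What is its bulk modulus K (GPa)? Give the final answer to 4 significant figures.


K = E / (3*(1-2*nu))
K = 104 / (3*(1-2*0.33))
K = 102 GPa


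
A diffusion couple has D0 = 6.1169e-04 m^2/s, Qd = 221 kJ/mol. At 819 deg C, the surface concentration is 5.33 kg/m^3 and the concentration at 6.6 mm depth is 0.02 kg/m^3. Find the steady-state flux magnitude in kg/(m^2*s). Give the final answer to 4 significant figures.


Step 1: D = D0 * exp(-Qd/(R*T))
T = 819 + 273.15 = 1092.15 K
D = 6.1169e-04 * exp(-221e3 / (8.314 * 1092.15)) = 1.64553e-14 m^2/s
Step 2: J = D * (C1 - C2) / dx
J = 1.64553e-14 * (5.33 - 0.02) / 6.6e-03
J = 1.324e-11 kg/(m^2*s)


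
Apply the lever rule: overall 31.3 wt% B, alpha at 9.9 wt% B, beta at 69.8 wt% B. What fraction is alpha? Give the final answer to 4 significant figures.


f_alpha = (C_beta - C0) / (C_beta - C_alpha)
f_alpha = (69.8 - 31.3) / (69.8 - 9.9)
f_alpha = 0.6427


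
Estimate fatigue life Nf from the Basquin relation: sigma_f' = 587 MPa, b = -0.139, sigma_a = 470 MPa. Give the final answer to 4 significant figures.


sigma_a = sigma_f' * (2*Nf)^b
2*Nf = (sigma_a / sigma_f')^(1/b)
2*Nf = (470 / 587)^(1/-0.139)
2*Nf = 4.94919
Nf = 2.475 cycles


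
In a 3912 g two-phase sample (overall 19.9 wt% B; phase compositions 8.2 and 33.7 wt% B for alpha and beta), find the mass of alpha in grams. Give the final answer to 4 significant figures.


f_alpha = (C_beta - C0) / (C_beta - C_alpha)
f_alpha = (33.7 - 19.9) / (33.7 - 8.2) = 0.541176
m_alpha = f_alpha * m_total = 0.541176 * 3912 = 2117 g


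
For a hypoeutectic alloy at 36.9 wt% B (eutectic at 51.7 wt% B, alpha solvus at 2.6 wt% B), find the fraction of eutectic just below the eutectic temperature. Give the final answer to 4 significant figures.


f_primary = (C_e - C0) / (C_e - C_alpha_max)
f_primary = (51.7 - 36.9) / (51.7 - 2.6)
f_primary = 0.301426
f_eutectic = 1 - 0.301426 = 0.6986


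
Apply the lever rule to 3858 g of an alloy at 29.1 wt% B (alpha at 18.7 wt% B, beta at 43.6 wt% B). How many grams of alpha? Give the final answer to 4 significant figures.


f_alpha = (C_beta - C0) / (C_beta - C_alpha)
f_alpha = (43.6 - 29.1) / (43.6 - 18.7) = 0.582329
m_alpha = f_alpha * m_total = 0.582329 * 3858 = 2247 g


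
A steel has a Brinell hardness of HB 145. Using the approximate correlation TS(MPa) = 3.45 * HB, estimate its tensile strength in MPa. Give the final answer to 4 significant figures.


TS (MPa) = 3.45 * HB
TS = 3.45 * 145
TS = 500.3 MPa


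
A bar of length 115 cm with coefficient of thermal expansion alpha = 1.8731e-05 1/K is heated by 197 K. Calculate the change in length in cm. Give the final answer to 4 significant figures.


dL = L0 * alpha * dT
dL = 115 * 1.8731e-05 * 197
dL = 0.4244 cm


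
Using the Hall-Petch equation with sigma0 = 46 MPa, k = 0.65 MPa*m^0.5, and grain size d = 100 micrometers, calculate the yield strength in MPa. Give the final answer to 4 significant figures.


sigma_y = sigma0 + k / sqrt(d)
d = 100 um = 1e-04 m
sigma_y = 46 + 0.65 / sqrt(1e-04)
sigma_y = 111 MPa


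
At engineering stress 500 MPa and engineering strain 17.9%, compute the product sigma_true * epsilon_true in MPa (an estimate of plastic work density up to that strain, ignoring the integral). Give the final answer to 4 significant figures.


sigma_true = sigma_eng * (1 + epsilon_eng)
sigma_true = 500 * (1 + 0.179) = 589.5 MPa
epsilon_true = ln(1 + epsilon_eng)
epsilon_true = ln(1 + 0.179) = 0.164667
sigma_true * epsilon_true = 589.5 * 0.164667 = 97.07 MPa


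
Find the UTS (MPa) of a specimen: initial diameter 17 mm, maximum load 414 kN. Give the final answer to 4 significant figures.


A0 = pi*(d/2)^2 = pi*(17/2)^2 = 226.98 mm^2
UTS = F_max / A0 = 414*1000 / 226.98
UTS = 1824 MPa


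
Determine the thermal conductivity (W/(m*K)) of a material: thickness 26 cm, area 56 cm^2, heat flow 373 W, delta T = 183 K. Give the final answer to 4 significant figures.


k = Q*L / (A*dT)
L = 0.26 m, A = 5.6e-03 m^2
k = 373 * 0.26 / (5.6e-03 * 183)
k = 94.63 W/(m*K)


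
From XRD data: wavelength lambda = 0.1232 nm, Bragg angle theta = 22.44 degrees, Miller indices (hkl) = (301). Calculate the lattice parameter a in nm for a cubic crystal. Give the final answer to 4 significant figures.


d = lambda / (2*sin(theta))
d = 0.1232 / (2*sin(22.44 deg))
d = 0.161377 nm
a = d * sqrt(h^2+k^2+l^2) = 0.161377 * sqrt(10)
a = 0.5103 nm


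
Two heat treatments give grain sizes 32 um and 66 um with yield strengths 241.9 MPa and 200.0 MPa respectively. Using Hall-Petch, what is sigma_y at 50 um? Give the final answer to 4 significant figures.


sigma_y = sigma0 + k / sqrt(d)
1/sqrt(d1) = 1/sqrt(3.2e-05) = 176.777;  1/sqrt(d2) = 123.091
k = (sigma1 - sigma2) / (1/sqrt(d1) - 1/sqrt(d2)) = (241.9 - 200.0) / (176.777 - 123.091) = 0.780476 MPa*m^0.5
sigma0 = sigma1 - k/sqrt(d1) = 241.9 - 0.780476*176.777 = 103.93 MPa
sigma_y(d3) = 103.93 + 0.780476 / sqrt(5e-05) = 214.3 MPa


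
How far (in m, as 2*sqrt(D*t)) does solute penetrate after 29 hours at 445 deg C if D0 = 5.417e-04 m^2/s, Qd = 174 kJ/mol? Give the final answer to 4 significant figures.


Step 1: D = D0 * exp(-Qd/(R*T))
T = 718.15 K
D = 5.417e-04 * exp(-174e3 / (8.314 * 718.15)) = 1.19512e-16 m^2/s
Step 2: L = 2*sqrt(D*t)
t = 29 h = 104400 s
L = 2*sqrt(1.19512e-16 * 104400) = 7.065e-06 m


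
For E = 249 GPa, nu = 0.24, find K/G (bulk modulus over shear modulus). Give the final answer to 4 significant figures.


G = E / (2*(1+nu))
G = 249 / (2*(1+0.24)) = 100.403 GPa
K = E / (3*(1-2*nu))
K = 249 / (3*(1-2*0.24)) = 159.615 GPa
K/G = 159.615 / 100.403 = 1.59


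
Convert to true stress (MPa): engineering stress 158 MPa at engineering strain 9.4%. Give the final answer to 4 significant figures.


sigma_true = sigma_eng * (1 + epsilon_eng)
sigma_true = 158 * (1 + 0.094)
sigma_true = 172.9 MPa


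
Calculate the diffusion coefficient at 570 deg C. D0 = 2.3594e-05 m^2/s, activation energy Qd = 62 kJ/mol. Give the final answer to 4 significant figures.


D = D0 * exp(-Qd / (R*T))
T = 843.15 K
D = 2.3594e-05 * exp(-62e3 / (8.314 * 843.15))
D = 3.401e-09 m^2/s


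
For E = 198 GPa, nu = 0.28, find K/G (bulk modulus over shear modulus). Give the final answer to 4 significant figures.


G = E / (2*(1+nu))
G = 198 / (2*(1+0.28)) = 77.3438 GPa
K = E / (3*(1-2*nu))
K = 198 / (3*(1-2*0.28)) = 150 GPa
K/G = 150 / 77.3438 = 1.939


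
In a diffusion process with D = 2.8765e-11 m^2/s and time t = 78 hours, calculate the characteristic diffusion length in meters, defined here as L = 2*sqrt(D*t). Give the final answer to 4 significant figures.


t = 78 hr = 280800 s
Diffusion length = 2*sqrt(D*t)
= 2*sqrt(2.8765e-11 * 280800)
= 5.684e-03 m


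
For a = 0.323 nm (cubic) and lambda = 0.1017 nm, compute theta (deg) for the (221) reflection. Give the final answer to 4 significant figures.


d = a / sqrt(h^2+k^2+l^2)
d = 0.323 / sqrt(9) = 0.107667 nm
lambda = 2*d*sin(theta)  =>  sin(theta) = lambda / (2*d)
sin(theta) = 0.1017 / (2 * 0.107667) = 0.472291
theta = 28.18 deg


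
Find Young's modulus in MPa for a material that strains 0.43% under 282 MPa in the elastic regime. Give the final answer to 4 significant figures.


E = sigma / epsilon
epsilon = 0.43% = 4.3e-03
E = 282 / 4.3e-03
E = 65580 MPa


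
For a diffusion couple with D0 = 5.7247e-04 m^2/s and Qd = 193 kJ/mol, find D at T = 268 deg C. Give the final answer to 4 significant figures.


D = D0 * exp(-Qd / (R*T))
T = 541.15 K
D = 5.7247e-04 * exp(-193e3 / (8.314 * 541.15))
D = 1.342e-22 m^2/s


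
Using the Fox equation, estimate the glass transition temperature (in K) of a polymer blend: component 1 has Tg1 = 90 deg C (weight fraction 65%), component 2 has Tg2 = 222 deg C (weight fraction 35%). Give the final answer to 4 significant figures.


1/Tg = w1/Tg1 + w2/Tg2 (in Kelvin)
Tg1 = 363.15 K, Tg2 = 495.15 K
1/Tg = 0.65/363.15 + 0.35/495.15
Tg = 400.5 K


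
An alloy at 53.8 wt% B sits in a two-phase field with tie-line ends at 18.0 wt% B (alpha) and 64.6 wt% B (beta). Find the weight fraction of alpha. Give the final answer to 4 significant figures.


f_alpha = (C_beta - C0) / (C_beta - C_alpha)
f_alpha = (64.6 - 53.8) / (64.6 - 18.0)
f_alpha = 0.2318


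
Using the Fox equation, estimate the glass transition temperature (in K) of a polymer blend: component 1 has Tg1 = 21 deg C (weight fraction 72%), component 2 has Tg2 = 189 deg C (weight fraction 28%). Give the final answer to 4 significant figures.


1/Tg = w1/Tg1 + w2/Tg2 (in Kelvin)
Tg1 = 294.15 K, Tg2 = 462.15 K
1/Tg = 0.72/294.15 + 0.28/462.15
Tg = 327.5 K


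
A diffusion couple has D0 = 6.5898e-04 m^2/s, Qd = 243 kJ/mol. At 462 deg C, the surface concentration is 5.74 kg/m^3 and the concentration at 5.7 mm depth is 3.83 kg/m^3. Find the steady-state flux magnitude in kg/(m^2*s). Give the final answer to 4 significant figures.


Step 1: D = D0 * exp(-Qd/(R*T))
T = 462 + 273.15 = 735.15 K
D = 6.5898e-04 * exp(-243e3 / (8.314 * 735.15)) = 3.56747e-21 m^2/s
Step 2: J = D * (C1 - C2) / dx
J = 3.56747e-21 * (5.74 - 3.83) / 5.7e-03
J = 1.195e-18 kg/(m^2*s)


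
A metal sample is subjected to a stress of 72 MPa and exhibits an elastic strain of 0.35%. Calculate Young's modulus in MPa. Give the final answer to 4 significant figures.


E = sigma / epsilon
epsilon = 0.35% = 3.5e-03
E = 72 / 3.5e-03
E = 20570 MPa


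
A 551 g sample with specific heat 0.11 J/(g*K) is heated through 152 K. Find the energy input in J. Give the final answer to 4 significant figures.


Q = m * cp * dT
Q = 551 * 0.11 * 152
Q = 9213 J


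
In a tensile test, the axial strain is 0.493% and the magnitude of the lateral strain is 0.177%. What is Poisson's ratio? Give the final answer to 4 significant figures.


nu = -epsilon_lat / epsilon_axial
Lateral strain is contraction (negative), so using magnitudes:
nu = 0.177 / 0.493
nu = 0.359


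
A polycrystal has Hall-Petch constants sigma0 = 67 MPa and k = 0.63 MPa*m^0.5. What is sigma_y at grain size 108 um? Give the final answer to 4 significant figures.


sigma_y = sigma0 + k / sqrt(d)
d = 108 um = 1.08e-04 m
sigma_y = 67 + 0.63 / sqrt(1.08e-04)
sigma_y = 127.6 MPa


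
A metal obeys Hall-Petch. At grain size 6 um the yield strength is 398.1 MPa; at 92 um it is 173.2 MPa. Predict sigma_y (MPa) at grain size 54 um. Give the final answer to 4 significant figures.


sigma_y = sigma0 + k / sqrt(d)
1/sqrt(d1) = 1/sqrt(6e-06) = 408.248;  1/sqrt(d2) = 104.257
k = (sigma1 - sigma2) / (1/sqrt(d1) - 1/sqrt(d2)) = (398.1 - 173.2) / (408.248 - 104.257) = 0.739824 MPa*m^0.5
sigma0 = sigma1 - k/sqrt(d1) = 398.1 - 0.739824*408.248 = 96.068 MPa
sigma_y(d3) = 96.068 + 0.739824 / sqrt(5.4e-05) = 196.7 MPa


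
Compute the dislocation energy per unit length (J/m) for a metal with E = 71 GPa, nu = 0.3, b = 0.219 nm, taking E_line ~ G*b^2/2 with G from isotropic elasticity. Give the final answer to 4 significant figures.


Step 1: G = E / (2*(1+nu))
G = 71 / (2*(1+0.3)) = 27.3077 GPa = 2.73077e+10 Pa
Step 2: E_line = G*b^2/2
b = 0.219 nm = 2.19e-10 m
E_line = 0.5 * 2.73077e+10 * (2.19e-10)^2 = 6.549e-10 J/m


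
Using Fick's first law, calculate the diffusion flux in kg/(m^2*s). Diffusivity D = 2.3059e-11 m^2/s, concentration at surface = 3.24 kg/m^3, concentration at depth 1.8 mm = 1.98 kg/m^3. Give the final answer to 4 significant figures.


J = -D * (dC/dx) = D * (C1 - C2) / dx
J = 2.3059e-11 * (3.24 - 1.98) / 1.8e-03
J = 1.614e-08 kg/(m^2*s)


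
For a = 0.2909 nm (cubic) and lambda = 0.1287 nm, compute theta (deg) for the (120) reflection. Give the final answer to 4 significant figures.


d = a / sqrt(h^2+k^2+l^2)
d = 0.2909 / sqrt(5) = 0.130094 nm
lambda = 2*d*sin(theta)  =>  sin(theta) = lambda / (2*d)
sin(theta) = 0.1287 / (2 * 0.130094) = 0.494641
theta = 29.65 deg


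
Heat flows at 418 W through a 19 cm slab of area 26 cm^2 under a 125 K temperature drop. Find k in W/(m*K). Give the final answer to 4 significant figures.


k = Q*L / (A*dT)
L = 0.19 m, A = 2.6e-03 m^2
k = 418 * 0.19 / (2.6e-03 * 125)
k = 244.4 W/(m*K)


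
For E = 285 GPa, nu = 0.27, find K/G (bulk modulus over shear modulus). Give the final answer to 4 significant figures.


G = E / (2*(1+nu))
G = 285 / (2*(1+0.27)) = 112.205 GPa
K = E / (3*(1-2*nu))
K = 285 / (3*(1-2*0.27)) = 206.522 GPa
K/G = 206.522 / 112.205 = 1.841


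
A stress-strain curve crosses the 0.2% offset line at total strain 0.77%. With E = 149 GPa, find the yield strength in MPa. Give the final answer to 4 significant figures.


Offset strain = 0.002
Elastic strain at yield = total_strain - offset = 7.7e-03 - 0.002 = 5.7e-03
sigma_y = E * elastic_strain = 149000 * 5.7e-03
sigma_y = 849.3 MPa


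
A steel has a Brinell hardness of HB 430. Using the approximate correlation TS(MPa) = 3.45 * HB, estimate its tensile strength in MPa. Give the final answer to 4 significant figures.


TS (MPa) = 3.45 * HB
TS = 3.45 * 430
TS = 1484 MPa
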